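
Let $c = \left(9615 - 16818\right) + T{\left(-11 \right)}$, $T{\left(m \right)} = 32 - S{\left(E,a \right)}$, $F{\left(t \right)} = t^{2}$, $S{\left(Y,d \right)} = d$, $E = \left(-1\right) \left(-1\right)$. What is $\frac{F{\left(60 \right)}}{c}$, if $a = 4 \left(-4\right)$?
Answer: $- \frac{80}{159} \approx -0.50314$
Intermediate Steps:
$E = 1$
$a = -16$
$T{\left(m \right)} = 48$ ($T{\left(m \right)} = 32 - -16 = 32 + 16 = 48$)
$c = -7155$ ($c = \left(9615 - 16818\right) + 48 = -7203 + 48 = -7155$)
$\frac{F{\left(60 \right)}}{c} = \frac{60^{2}}{-7155} = 3600 \left(- \frac{1}{7155}\right) = - \frac{80}{159}$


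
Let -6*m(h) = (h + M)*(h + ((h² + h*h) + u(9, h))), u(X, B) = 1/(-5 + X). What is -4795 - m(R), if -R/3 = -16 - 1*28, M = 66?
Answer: 4598213/4 ≈ 1.1496e+6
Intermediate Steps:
R = 132 (R = -3*(-16 - 1*28) = -3*(-16 - 28) = -3*(-44) = 132)
m(h) = -(66 + h)*(¼ + h + 2*h²)/6 (m(h) = -(h + 66)*(h + ((h² + h*h) + 1/(-5 + 9)))/6 = -(66 + h)*(h + ((h² + h²) + 1/4))/6 = -(66 + h)*(h + (2*h² + ¼))/6 = -(66 + h)*(h + (¼ + 2*h²))/6 = -(66 + h)*(¼ + h + 2*h²)/6)
-4795 - m(R) = -4795 - (-11/4 - 265/24*132 - 133/6*132² - ⅓*132³) = -4795 - (-11/4 - 2915/2 - 133/6*17424 - ⅓*2299968) = -4795 - (-11/4 - 2915/2 - 386232 - 766656) = -4795 - 1*(-4617393/4) = -4795 + 4617393/4 = 4598213/4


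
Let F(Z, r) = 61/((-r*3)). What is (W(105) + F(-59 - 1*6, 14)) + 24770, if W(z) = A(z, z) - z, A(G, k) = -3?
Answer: 1035743/42 ≈ 24661.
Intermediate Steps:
W(z) = -3 - z
F(Z, r) = -61/(3*r) (F(Z, r) = 61/((-3*r)) = 61*(-1/(3*r)) = -61/(3*r))
(W(105) + F(-59 - 1*6, 14)) + 24770 = ((-3 - 1*105) - 61/3/14) + 24770 = ((-3 - 105) - 61/3*1/14) + 24770 = (-108 - 61/42) + 24770 = -4597/42 + 24770 = 1035743/42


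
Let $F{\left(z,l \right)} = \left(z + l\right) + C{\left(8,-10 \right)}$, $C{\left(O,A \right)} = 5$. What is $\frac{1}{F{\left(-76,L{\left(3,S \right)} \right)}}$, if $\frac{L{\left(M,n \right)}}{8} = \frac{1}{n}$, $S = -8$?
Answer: $- \frac{1}{72} \approx -0.013889$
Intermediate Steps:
$L{\left(M,n \right)} = \frac{8}{n}$
$F{\left(z,l \right)} = 5 + l + z$ ($F{\left(z,l \right)} = \left(z + l\right) + 5 = \left(l + z\right) + 5 = 5 + l + z$)
$\frac{1}{F{\left(-76,L{\left(3,S \right)} \right)}} = \frac{1}{5 + \frac{8}{-8} - 76} = \frac{1}{5 + 8 \left(- \frac{1}{8}\right) - 76} = \frac{1}{5 - 1 - 76} = \frac{1}{-72} = - \frac{1}{72}$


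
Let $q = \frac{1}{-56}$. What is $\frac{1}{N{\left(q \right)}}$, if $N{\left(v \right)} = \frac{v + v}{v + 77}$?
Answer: $- \frac{4311}{2} \approx -2155.5$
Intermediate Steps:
$q = - \frac{1}{56} \approx -0.017857$
$N{\left(v \right)} = \frac{2 v}{77 + v}$
$\frac{1}{N{\left(q \right)}} = \frac{1}{2 \left(- \frac{1}{56}\right) \frac{1}{77 - \frac{1}{56}}} = \frac{1}{2 \left(- \frac{1}{56}\right) \frac{1}{\frac{4311}{56}}} = \frac{1}{2 \left(- \frac{1}{56}\right) \frac{56}{4311}} = \frac{1}{- \frac{2}{4311}} = - \frac{4311}{2}$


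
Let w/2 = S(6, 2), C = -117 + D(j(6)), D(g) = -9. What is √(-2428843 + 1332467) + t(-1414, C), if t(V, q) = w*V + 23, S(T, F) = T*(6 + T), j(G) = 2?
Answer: -203593 + 2*I*√274094 ≈ -2.0359e+5 + 1047.1*I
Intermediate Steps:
C = -126 (C = -117 - 9 = -126)
w = 144 (w = 2*(6*(6 + 6)) = 2*(6*12) = 2*72 = 144)
t(V, q) = 23 + 144*V (t(V, q) = 144*V + 23 = 23 + 144*V)
√(-2428843 + 1332467) + t(-1414, C) = √(-2428843 + 1332467) + (23 + 144*(-1414)) = √(-1096376) + (23 - 203616) = 2*I*√274094 - 203593 = -203593 + 2*I*√274094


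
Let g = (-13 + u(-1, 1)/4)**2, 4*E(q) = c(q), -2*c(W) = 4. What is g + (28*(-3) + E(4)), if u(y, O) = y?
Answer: 1457/16 ≈ 91.063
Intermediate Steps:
c(W) = -2 (c(W) = -1/2*4 = -2)
E(q) = -1/2 (E(q) = (1/4)*(-2) = -1/2)
g = 2809/16 (g = (-13 - 1/4)**2 = (-53/4)**2 = 2809/16 ≈ 175.56)
g + (28*(-3) + E(4)) = 2809/16 + (28*(-3) - 1/2) = 2809/16 + (-84 - 1/2) = 2809/16 - 169/2 = 1457/16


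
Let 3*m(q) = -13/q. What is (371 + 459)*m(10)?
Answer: -1079/3 ≈ -359.67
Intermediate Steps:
m(q) = -13/(3*q) (m(q) = (-13/q)/3 = -13/(3*q))
(371 + 459)*m(10) = (371 + 459)*(-13/3/10) = 830*(-13/3*1/10) = 830*(-13/30) = -1079/3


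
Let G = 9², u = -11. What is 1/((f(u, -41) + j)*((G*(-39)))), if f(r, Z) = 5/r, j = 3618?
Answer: -11/125706087 ≈ -8.7506e-8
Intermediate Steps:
G = 81
1/((f(u, -41) + j)*((G*(-39)))) = 1/((5/(-11) + 3618)*((81*(-39)))) = 1/((5*(-1/11) + 3618)*(-3159)) = -1/3159/(-5/11 + 3618) = -1/3159/(39793/11) = (11/39793)*(-1/3159) = -11/125706087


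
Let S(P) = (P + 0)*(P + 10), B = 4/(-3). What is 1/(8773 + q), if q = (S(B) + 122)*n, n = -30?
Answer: 3/16379 ≈ 0.00018316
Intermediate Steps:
B = -4/3 (B = 4*(-⅓) = -4/3 ≈ -1.3333)
S(P) = P*(10 + P)
q = -9940/3 (q = (-4*(10 - 4/3)/3 + 122)*(-30) = (-4/3*26/3 + 122)*(-30) = (-104/9 + 122)*(-30) = (994/9)*(-30) = -9940/3 ≈ -3313.3)
1/(8773 + q) = 1/(8773 - 9940/3) = 1/(16379/3) = 3/16379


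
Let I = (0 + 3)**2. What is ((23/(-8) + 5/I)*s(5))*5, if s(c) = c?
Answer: -4175/72 ≈ -57.986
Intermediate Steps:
I = 9 (I = 3**2 = 9)
((23/(-8) + 5/I)*s(5))*5 = ((23/(-8) + 5/9)*5)*5 = ((23*(-1/8) + 5*(1/9))*5)*5 = ((-23/8 + 5/9)*5)*5 = -167/72*5*5 = -835/72*5 = -4175/72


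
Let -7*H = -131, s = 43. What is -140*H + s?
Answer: -2577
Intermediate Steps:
H = 131/7 (H = -⅐*(-131) = 131/7 ≈ 18.714)
-140*H + s = -140*131/7 + 43 = -2620 + 43 = -2577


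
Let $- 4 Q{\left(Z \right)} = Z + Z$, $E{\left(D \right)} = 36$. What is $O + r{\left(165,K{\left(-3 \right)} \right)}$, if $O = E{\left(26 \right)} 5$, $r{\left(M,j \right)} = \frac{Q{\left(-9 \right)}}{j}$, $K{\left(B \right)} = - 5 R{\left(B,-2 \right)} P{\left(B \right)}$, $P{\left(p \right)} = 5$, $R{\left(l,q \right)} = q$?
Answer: $\frac{18009}{100} \approx 180.09$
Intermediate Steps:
$Q{\left(Z \right)} = - \frac{Z}{2}$ ($Q{\left(Z \right)} = - \frac{Z + Z}{4} = - \frac{2 Z}{4} = - \frac{Z}{2}$)
$K{\left(B \right)} = 50$ ($K{\left(B \right)} = \left(-5\right) \left(-2\right) 5 = 10 \cdot 5 = 50$)
$r{\left(M,j \right)} = \frac{9}{2 j}$ ($r{\left(M,j \right)} = \frac{\left(- \frac{1}{2}\right) \left(-9\right)}{j} = \frac{9}{2 j}$)
$O = 180$ ($O = 36 \cdot 5 = 180$)
$O + r{\left(165,K{\left(-3 \right)} \right)} = 180 + \frac{9}{2 \cdot 50} = 180 + \frac{9}{2} \cdot \frac{1}{50} = 180 + \frac{9}{100} = \frac{18009}{100}$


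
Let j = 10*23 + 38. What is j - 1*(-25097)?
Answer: 25365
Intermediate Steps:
j = 268 (j = 230 + 38 = 268)
j - 1*(-25097) = 268 - 1*(-25097) = 268 + 25097 = 25365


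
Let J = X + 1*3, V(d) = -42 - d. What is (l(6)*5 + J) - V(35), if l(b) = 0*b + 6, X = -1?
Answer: 109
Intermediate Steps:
l(b) = 6 (l(b) = 0 + 6 = 6)
J = 2 (J = -1 + 1*3 = -1 + 3 = 2)
(l(6)*5 + J) - V(35) = (6*5 + 2) - (-42 - 1*35) = (30 + 2) - (-42 - 35) = 32 - 1*(-77) = 32 + 77 = 109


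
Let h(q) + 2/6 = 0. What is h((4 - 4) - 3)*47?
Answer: -47/3 ≈ -15.667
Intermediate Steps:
h(q) = -1/3 (h(q) = -1/3 + 0 = -1/3)
h((4 - 4) - 3)*47 = -1/3*47 = -47/3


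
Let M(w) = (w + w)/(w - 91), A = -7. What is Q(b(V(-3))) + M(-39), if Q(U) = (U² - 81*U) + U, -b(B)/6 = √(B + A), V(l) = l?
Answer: -1797/5 + 480*I*√10 ≈ -359.4 + 1517.9*I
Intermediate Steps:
M(w) = 2*w/(-91 + w) (M(w) = (2*w)/(-91 + w) = 2*w/(-91 + w))
b(B) = -6*√(-7 + B) (b(B) = -6*√(B - 7) = -6*√(-7 + B))
Q(U) = U² - 80*U
Q(b(V(-3))) + M(-39) = (-6*√(-7 - 3))*(-80 - 6*√(-7 - 3)) + 2*(-39)/(-91 - 39) = (-6*I*√10)*(-80 - 6*I*√10) + 2*(-39)/(-130) = (-6*I*√10)*(-80 - 6*I*√10) + 2*(-39)*(-1/130) = (-6*I*√10)*(-80 - 6*I*√10) + ⅗ = -6*I*√10*(-80 - 6*I*√10) + ⅗ = ⅗ - 6*I*√10*(-80 - 6*I*√10)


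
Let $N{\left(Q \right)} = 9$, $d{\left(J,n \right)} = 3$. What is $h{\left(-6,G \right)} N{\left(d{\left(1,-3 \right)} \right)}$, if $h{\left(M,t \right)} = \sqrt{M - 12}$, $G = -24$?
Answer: $27 i \sqrt{2} \approx 38.184 i$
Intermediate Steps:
$h{\left(M,t \right)} = \sqrt{-12 + M}$
$h{\left(-6,G \right)} N{\left(d{\left(1,-3 \right)} \right)} = \sqrt{-12 - 6} \cdot 9 = \sqrt{-18} \cdot 9 = 3 i \sqrt{2} \cdot 9 = 27 i \sqrt{2}$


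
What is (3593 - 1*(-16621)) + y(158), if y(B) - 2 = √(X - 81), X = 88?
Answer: 20216 + √7 ≈ 20219.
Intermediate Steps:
y(B) = 2 + √7 (y(B) = 2 + √(88 - 81) = 2 + √7)
(3593 - 1*(-16621)) + y(158) = (3593 - 1*(-16621)) + (2 + √7) = (3593 + 16621) + (2 + √7) = 20214 + (2 + √7) = 20216 + √7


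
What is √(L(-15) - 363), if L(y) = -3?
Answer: I*√366 ≈ 19.131*I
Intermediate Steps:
√(L(-15) - 363) = √(-3 - 363) = √(-366) = I*√366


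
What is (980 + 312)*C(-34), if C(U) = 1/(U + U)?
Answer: -19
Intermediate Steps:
C(U) = 1/(2*U)
(980 + 312)*C(-34) = (980 + 312)*((½)/(-34)) = 1292*((½)*(-1/34)) = 1292*(-1/68) = -19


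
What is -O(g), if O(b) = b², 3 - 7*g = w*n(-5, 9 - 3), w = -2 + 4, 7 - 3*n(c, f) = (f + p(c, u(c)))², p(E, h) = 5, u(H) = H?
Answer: -6241/49 ≈ -127.37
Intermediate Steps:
n(c, f) = 7/3 - (5 + f)²/3 (n(c, f) = 7/3 - (f + 5)²/3 = 7/3 - (5 + f)²/3)
w = 2
g = 79/7 (g = 3/7 - 2*(7/3 - (5 + (9 - 3))²/3)/7 = 3/7 - 2*(7/3 - (5 + 6)²/3)/7 = 3/7 - 2*(7/3 - ⅓*11²)/7 = 3/7 - 2*(7/3 - ⅓*121)/7 = 3/7 - 2*(7/3 - 121/3)/7 = 3/7 - 2*(-38)/7 = 3/7 - ⅐*(-76) = 3/7 + 76/7 = 79/7 ≈ 11.286)
-O(g) = -(79/7)² = -1*6241/49 = -6241/49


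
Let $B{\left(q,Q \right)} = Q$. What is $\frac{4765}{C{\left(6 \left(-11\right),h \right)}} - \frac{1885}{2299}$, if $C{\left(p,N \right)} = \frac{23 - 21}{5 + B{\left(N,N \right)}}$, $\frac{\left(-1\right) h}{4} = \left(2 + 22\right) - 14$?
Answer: $- \frac{383419495}{4598} \approx -83388.0$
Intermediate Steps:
$h = -40$ ($h = - 4 \left(\left(2 + 22\right) - 14\right) = - 4 \left(24 - 14\right) = \left(-4\right) 10 = -40$)
$C{\left(p,N \right)} = \frac{2}{5 + N}$ ($C{\left(p,N \right)} = \frac{23 - 21}{5 + N} = \frac{2}{5 + N}$)
$\frac{4765}{C{\left(6 \left(-11\right),h \right)}} - \frac{1885}{2299} = \frac{4765}{2 \frac{1}{5 - 40}} - \frac{1885}{2299} = \frac{4765}{2 \frac{1}{-35}} - \frac{1885}{2299} = \frac{4765}{2 \left(- \frac{1}{35}\right)} - \frac{1885}{2299} = \frac{4765}{- \frac{2}{35}} - \frac{1885}{2299} = 4765 \left(- \frac{35}{2}\right) - \frac{1885}{2299} = - \frac{166775}{2} - \frac{1885}{2299} = - \frac{383419495}{4598}$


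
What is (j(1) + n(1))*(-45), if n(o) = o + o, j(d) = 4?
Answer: -270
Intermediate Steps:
n(o) = 2*o
(j(1) + n(1))*(-45) = (4 + 2*1)*(-45) = (4 + 2)*(-45) = 6*(-45) = -270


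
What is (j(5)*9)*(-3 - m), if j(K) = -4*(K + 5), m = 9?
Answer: 4320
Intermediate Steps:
j(K) = -20 - 4*K (j(K) = -4*(5 + K) = -20 - 4*K)
(j(5)*9)*(-3 - m) = ((-20 - 4*5)*9)*(-3 - 1*9) = ((-20 - 20)*9)*(-3 - 9) = -40*9*(-12) = -360*(-12) = 4320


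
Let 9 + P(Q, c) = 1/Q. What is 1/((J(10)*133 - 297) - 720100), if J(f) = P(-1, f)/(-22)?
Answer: -11/7923702 ≈ -1.3882e-6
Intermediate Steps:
P(Q, c) = -9 + 1/Q
J(f) = 5/11 (J(f) = (-9 + 1/(-1))/(-22) = (-9 - 1)*(-1/22) = -10*(-1/22) = 5/11)
1/((J(10)*133 - 297) - 720100) = 1/(((5/11)*133 - 297) - 720100) = 1/((665/11 - 297) - 720100) = 1/(-2602/11 - 720100) = 1/(-7923702/11) = -11/7923702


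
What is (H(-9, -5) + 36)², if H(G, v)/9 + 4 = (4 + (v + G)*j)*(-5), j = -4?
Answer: 7290000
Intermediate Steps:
H(G, v) = -216 + 180*G + 180*v (H(G, v) = -36 + 9*((4 + (v + G)*(-4))*(-5)) = -36 + 9*((4 + (G + v)*(-4))*(-5)) = -36 + 9*((4 + (-4*G - 4*v))*(-5)) = -36 + 9*((4 - 4*G - 4*v)*(-5)) = -36 + 9*(-20 + 20*G + 20*v) = -36 + (-180 + 180*G + 180*v) = -216 + 180*G + 180*v)
(H(-9, -5) + 36)² = ((-216 + 180*(-9) + 180*(-5)) + 36)² = ((-216 - 1620 - 900) + 36)² = (-2736 + 36)² = (-2700)² = 7290000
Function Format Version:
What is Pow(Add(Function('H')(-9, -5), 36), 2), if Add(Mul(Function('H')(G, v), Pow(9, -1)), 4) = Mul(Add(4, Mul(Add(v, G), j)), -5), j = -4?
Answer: 7290000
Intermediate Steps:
Function('H')(G, v) = Add(-216, Mul(180, G), Mul(180, v)) (Function('H')(G, v) = Add(-36, Mul(9, Mul(Add(4, Mul(Add(v, G), -4)), -5))) = Add(-36, Mul(9, Mul(Add(4, Mul(Add(G, v), -4)), -5))) = Add(-36, Mul(9, Mul(Add(4, Add(Mul(-4, G), Mul(-4, v))), -5))) = Add(-36, Mul(9, Mul(Add(4, Mul(-4, G), Mul(-4, v)), -5))) = Add(-36, Mul(9, Add(-20, Mul(20, G), Mul(20, v)))) = Add(-36, Add(-180, Mul(180, G), Mul(180, v))) = Add(-216, Mul(180, G), Mul(180, v)))
Pow(Add(Function('H')(-9, -5), 36), 2) = Pow(Add(Add(-216, Mul(180, -9), Mul(180, -5)), 36), 2) = Pow(Add(Add(-216, -1620, -900), 36), 2) = Pow(Add(-2736, 36), 2) = Pow(-2700, 2) = 7290000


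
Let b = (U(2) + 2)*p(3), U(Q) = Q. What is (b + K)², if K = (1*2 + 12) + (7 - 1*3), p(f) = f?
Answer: 900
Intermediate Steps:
b = 12 (b = (2 + 2)*3 = 4*3 = 12)
K = 18 (K = (2 + 12) + (7 - 3) = 14 + 4 = 18)
(b + K)² = (12 + 18)² = 30² = 900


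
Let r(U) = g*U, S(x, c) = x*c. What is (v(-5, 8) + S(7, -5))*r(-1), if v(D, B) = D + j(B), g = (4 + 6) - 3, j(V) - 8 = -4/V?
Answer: 455/2 ≈ 227.50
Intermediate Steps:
j(V) = 8 - 4/V
g = 7 (g = 10 - 3 = 7)
S(x, c) = c*x
v(D, B) = 8 + D - 4/B (v(D, B) = D + (8 - 4/B) = 8 + D - 4/B)
r(U) = 7*U
(v(-5, 8) + S(7, -5))*r(-1) = ((8 - 5 - 4/8) - 5*7)*(7*(-1)) = ((8 - 5 - 4*⅛) - 35)*(-7) = ((8 - 5 - ½) - 35)*(-7) = (5/2 - 35)*(-7) = -65/2*(-7) = 455/2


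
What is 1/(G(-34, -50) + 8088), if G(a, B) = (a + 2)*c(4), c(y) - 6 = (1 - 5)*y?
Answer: 1/8408 ≈ 0.00011893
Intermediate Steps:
c(y) = 6 - 4*y (c(y) = 6 + (1 - 5)*y = 6 - 4*y)
G(a, B) = -20 - 10*a (G(a, B) = (a + 2)*(6 - 4*4) = (2 + a)*(6 - 16) = (2 + a)*(-10) = -20 - 10*a)
1/(G(-34, -50) + 8088) = 1/((-20 - 10*(-34)) + 8088) = 1/((-20 + 340) + 8088) = 1/(320 + 8088) = 1/8408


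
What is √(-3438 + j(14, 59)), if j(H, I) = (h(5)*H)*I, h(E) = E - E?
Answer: 3*I*√382 ≈ 58.634*I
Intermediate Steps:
h(E) = 0
j(H, I) = 0 (j(H, I) = (0*H)*I = 0*I = 0)
√(-3438 + j(14, 59)) = √(-3438 + 0) = √(-3438) = 3*I*√382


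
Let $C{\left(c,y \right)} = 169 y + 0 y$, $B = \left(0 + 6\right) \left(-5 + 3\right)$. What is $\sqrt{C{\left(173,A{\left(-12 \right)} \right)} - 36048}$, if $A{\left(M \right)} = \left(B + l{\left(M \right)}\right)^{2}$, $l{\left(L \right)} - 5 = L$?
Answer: $\sqrt{24961} \approx 157.99$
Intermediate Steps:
$B = -12$ ($B = 6 \left(-2\right) = -12$)
$l{\left(L \right)} = 5 + L$
$A{\left(M \right)} = \left(-7 + M\right)^{2}$ ($A{\left(M \right)} = \left(-12 + \left(5 + M\right)\right)^{2} = \left(-7 + M\right)^{2}$)
$C{\left(c,y \right)} = 169 y$ ($C{\left(c,y \right)} = 169 y + 0 = 169 y$)
$\sqrt{C{\left(173,A{\left(-12 \right)} \right)} - 36048} = \sqrt{169 \left(-7 - 12\right)^{2} - 36048} = \sqrt{169 \left(-19\right)^{2} - 36048} = \sqrt{169 \cdot 361 - 36048} = \sqrt{61009 - 36048} = \sqrt{24961}$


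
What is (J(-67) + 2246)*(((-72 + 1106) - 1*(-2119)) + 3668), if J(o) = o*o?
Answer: 45939435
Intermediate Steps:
J(o) = o**2
(J(-67) + 2246)*(((-72 + 1106) - 1*(-2119)) + 3668) = ((-67)**2 + 2246)*(((-72 + 1106) - 1*(-2119)) + 3668) = (4489 + 2246)*((1034 + 2119) + 3668) = 6735*(3153 + 3668) = 6735*6821 = 45939435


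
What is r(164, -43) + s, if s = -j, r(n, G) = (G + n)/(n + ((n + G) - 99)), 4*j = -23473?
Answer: 2183231/372 ≈ 5868.9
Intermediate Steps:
j = -23473/4 (j = (¼)*(-23473) = -23473/4 ≈ -5868.3)
r(n, G) = (G + n)/(-99 + G + 2*n) (r(n, G) = (G + n)/(n + ((G + n) - 99)) = (G + n)/(n + (-99 + G + n)) = (G + n)/(-99 + G + 2*n))
s = 23473/4 (s = -1*(-23473/4) = 23473/4 ≈ 5868.3)
r(164, -43) + s = (-43 + 164)/(-99 - 43 + 2*164) + 23473/4 = 121/(-99 - 43 + 328) + 23473/4 = 121/186 + 23473/4 = 2183231/372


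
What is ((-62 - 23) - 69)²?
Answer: 23716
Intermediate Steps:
((-62 - 23) - 69)² = (-85 - 69)² = (-154)² = 23716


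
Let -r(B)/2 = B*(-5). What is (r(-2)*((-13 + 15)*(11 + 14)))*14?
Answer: -14000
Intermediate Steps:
r(B) = 10*B (r(B) = -2*B*(-5) = -(-10)*B = 10*B)
(r(-2)*((-13 + 15)*(11 + 14)))*14 = ((10*(-2))*((-13 + 15)*(11 + 14)))*14 = -40*25*14 = -20*50*14 = -1000*14 = -14000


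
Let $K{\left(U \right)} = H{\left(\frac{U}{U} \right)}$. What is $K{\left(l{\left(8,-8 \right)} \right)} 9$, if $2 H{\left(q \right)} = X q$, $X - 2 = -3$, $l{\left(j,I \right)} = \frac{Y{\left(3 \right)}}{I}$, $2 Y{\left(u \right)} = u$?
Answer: $- \frac{9}{2} \approx -4.5$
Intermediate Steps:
$Y{\left(u \right)} = \frac{u}{2}$
$l{\left(j,I \right)} = \frac{3}{2 I}$ ($l{\left(j,I \right)} = \frac{\frac{1}{2} \cdot 3}{I} = \frac{3}{2 I}$)
$X = -1$ ($X = 2 - 3 = -1$)
$H{\left(q \right)} = - \frac{q}{2}$ ($H{\left(q \right)} = \frac{\left(-1\right) q}{2} = - \frac{q}{2}$)
$K{\left(U \right)} = - \frac{1}{2}$ ($K{\left(U \right)} = - \frac{U \frac{1}{U}}{2} = \left(- \frac{1}{2}\right) 1 = - \frac{1}{2}$)
$K{\left(l{\left(8,-8 \right)} \right)} 9 = \left(- \frac{1}{2}\right) 9 = - \frac{9}{2}$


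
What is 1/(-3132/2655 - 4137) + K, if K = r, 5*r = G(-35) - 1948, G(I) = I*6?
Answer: -2634408029/6103815 ≈ -431.60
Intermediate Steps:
G(I) = 6*I
r = -2158/5 (r = (6*(-35) - 1948)/5 = (-210 - 1948)/5 = (⅕)*(-2158) = -2158/5 ≈ -431.60)
K = -2158/5 ≈ -431.60
1/(-3132/2655 - 4137) + K = 1/(-3132/2655 - 4137) - 2158/5 = 1/(-3132*1/2655 - 4137) - 2158/5 = 1/(-348/295 - 4137) - 2158/5 = 1/(-1220763/295) - 2158/5 = -295/1220763 - 2158/5 = -2634408029/6103815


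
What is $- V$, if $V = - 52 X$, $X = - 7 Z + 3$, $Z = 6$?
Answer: $-2028$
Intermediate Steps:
$X = -39$ ($X = \left(-7\right) 6 + 3 = -42 + 3 = -39$)
$V = 2028$ ($V = \left(-52\right) \left(-39\right) = 2028$)
$- V = \left(-1\right) 2028 = -2028$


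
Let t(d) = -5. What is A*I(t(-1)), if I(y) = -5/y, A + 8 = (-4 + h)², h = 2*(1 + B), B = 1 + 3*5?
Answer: 892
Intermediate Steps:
B = 16 (B = 1 + 15 = 16)
h = 34 (h = 2*(1 + 16) = 2*17 = 34)
A = 892 (A = -8 + (-4 + 34)² = -8 + 30² = -8 + 900 = 892)
A*I(t(-1)) = 892*(-5/(-5)) = 892*(-5*(-⅕)) = 892*1 = 892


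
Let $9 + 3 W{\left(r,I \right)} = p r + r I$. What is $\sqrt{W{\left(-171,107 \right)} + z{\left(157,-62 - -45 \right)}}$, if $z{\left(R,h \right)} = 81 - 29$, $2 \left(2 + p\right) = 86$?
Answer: $i \sqrt{8387} \approx 91.581 i$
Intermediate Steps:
$p = 41$ ($p = -2 + \frac{1}{2} \cdot 86 = -2 + 43 = 41$)
$W{\left(r,I \right)} = -3 + \frac{41 r}{3} + \frac{I r}{3}$ ($W{\left(r,I \right)} = -3 + \frac{41 r + r I}{3} = -3 + \frac{41 r + I r}{3} = -3 + \left(\frac{41 r}{3} + \frac{I r}{3}\right) = -3 + \frac{41 r}{3} + \frac{I r}{3}$)
$z{\left(R,h \right)} = 52$
$\sqrt{W{\left(-171,107 \right)} + z{\left(157,-62 - -45 \right)}} = \sqrt{\left(-3 + \frac{41}{3} \left(-171\right) + \frac{1}{3} \cdot 107 \left(-171\right)\right) + 52} = \sqrt{\left(-3 - 2337 - 6099\right) + 52} = \sqrt{-8439 + 52} = \sqrt{-8387} = i \sqrt{8387}$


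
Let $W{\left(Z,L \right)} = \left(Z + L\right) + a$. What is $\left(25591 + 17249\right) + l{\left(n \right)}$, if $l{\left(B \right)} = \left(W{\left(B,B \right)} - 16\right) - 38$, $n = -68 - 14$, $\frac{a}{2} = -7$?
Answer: $42608$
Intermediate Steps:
$a = -14$ ($a = 2 \left(-7\right) = -14$)
$W{\left(Z,L \right)} = -14 + L + Z$ ($W{\left(Z,L \right)} = \left(Z + L\right) - 14 = \left(L + Z\right) - 14 = -14 + L + Z$)
$n = -82$
$l{\left(B \right)} = -68 + 2 B$ ($l{\left(B \right)} = \left(\left(-14 + B + B\right) - 16\right) - 38 = \left(\left(-14 + 2 B\right) - 16\right) - 38 = \left(-30 + 2 B\right) - 38 = -68 + 2 B$)
$\left(25591 + 17249\right) + l{\left(n \right)} = \left(25591 + 17249\right) + \left(-68 + 2 \left(-82\right)\right) = 42840 - 232 = 42608$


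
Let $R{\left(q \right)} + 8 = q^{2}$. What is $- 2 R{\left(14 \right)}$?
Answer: $-376$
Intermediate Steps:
$R{\left(q \right)} = -8 + q^{2}$
$- 2 R{\left(14 \right)} = - 2 \left(-8 + 14^{2}\right) = - 2 \left(-8 + 196\right) = \left(-2\right) 188 = -376$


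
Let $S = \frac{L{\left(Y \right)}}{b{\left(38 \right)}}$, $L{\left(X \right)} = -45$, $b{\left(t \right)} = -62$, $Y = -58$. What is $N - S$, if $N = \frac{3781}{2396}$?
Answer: $\frac{63301}{74276} \approx 0.85224$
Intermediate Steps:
$N = \frac{3781}{2396}$ ($N = 3781 \cdot \frac{1}{2396} = \frac{3781}{2396} \approx 1.578$)
$S = \frac{45}{62}$ ($S = - \frac{45}{-62} = \left(-45\right) \left(- \frac{1}{62}\right) = \frac{45}{62} \approx 0.72581$)
$N - S = \frac{3781}{2396} - \frac{45}{62} = \frac{63301}{74276}$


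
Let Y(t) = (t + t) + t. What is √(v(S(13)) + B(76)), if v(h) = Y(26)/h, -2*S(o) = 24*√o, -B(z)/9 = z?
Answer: √(-2736 - 2*√13)/2 ≈ 26.188*I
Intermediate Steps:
Y(t) = 3*t (Y(t) = 2*t + t = 3*t)
B(z) = -9*z
S(o) = -12*√o
v(h) = 78/h (v(h) = (3*26)/h = 78/h)
√(v(S(13)) + B(76)) = √(78/((-12*√13)) - 9*76) = √(78*(-√13/156) - 684) = √(-√13/2 - 684) = √(-684 - √13/2)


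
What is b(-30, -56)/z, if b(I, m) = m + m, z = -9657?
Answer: 112/9657 ≈ 0.011598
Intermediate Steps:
b(I, m) = 2*m
b(-30, -56)/z = (2*(-56))/(-9657) = -112*(-1/9657) = 112/9657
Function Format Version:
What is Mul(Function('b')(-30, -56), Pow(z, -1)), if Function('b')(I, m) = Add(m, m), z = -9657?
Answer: Rational(112, 9657) ≈ 0.011598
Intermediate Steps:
Function('b')(I, m) = Mul(2, m)
Mul(Function('b')(-30, -56), Pow(z, -1)) = Mul(Mul(2, -56), Pow(-9657, -1)) = Mul(-112, Rational(-1, 9657)) = Rational(112, 9657)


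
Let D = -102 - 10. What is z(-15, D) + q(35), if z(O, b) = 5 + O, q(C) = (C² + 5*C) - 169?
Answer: 1221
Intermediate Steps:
q(C) = -169 + C² + 5*C
D = -112
z(-15, D) + q(35) = (5 - 15) + (-169 + 35² + 5*35) = -10 + (-169 + 1225 + 175) = -10 + 1231 = 1221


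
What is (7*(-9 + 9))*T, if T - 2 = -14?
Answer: 0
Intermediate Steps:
T = -12 (T = 2 - 14 = -12)
(7*(-9 + 9))*T = (7*(-9 + 9))*(-12) = (7*0)*(-12) = 0*(-12) = 0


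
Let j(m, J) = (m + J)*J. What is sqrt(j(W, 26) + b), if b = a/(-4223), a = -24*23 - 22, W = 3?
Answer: 2*sqrt(2000157)/103 ≈ 27.462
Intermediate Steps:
j(m, J) = J*(J + m) (j(m, J) = (J + m)*J = J*(J + m))
a = -574 (a = -552 - 22 = -574)
b = 14/103 (b = -574/(-4223) = -574*(-1/4223) = 14/103 ≈ 0.13592)
sqrt(j(W, 26) + b) = sqrt(26*(26 + 3) + 14/103) = sqrt(26*29 + 14/103) = sqrt(754 + 14/103) = sqrt(77676/103) = 2*sqrt(2000157)/103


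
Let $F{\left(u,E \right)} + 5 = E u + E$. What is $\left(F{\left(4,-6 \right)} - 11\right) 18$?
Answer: $-828$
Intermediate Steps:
$F{\left(u,E \right)} = -5 + E + E u$ ($F{\left(u,E \right)} = -5 + \left(E u + E\right) = -5 + \left(E + E u\right) = -5 + E + E u$)
$\left(F{\left(4,-6 \right)} - 11\right) 18 = \left(\left(-5 - 6 - 24\right) - 11\right) 18 = \left(-35 - 11\right) 18 = \left(-46\right) 18 = -828$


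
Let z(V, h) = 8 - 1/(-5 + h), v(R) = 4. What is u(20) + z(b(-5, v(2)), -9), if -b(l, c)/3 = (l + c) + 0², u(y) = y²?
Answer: 5713/14 ≈ 408.07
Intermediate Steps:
b(l, c) = -3*c - 3*l (b(l, c) = -3*((l + c) + 0²) = -3*((c + l) + 0) = -3*(c + l) = -3*c - 3*l)
u(20) + z(b(-5, v(2)), -9) = 20² + (-41 + 8*(-9))/(-5 - 9) = 400 + (-41 - 72)/(-14) = 400 - 1/14*(-113) = 400 + 113/14 = 5713/14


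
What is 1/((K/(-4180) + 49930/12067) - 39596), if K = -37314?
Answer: -208430/8250271241 ≈ -2.5263e-5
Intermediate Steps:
1/((K/(-4180) + 49930/12067) - 39596) = 1/((-37314/(-4180) + 49930/12067) - 39596) = 1/((-37314*(-1/4180) + 49930*(1/12067)) - 39596) = 1/((18657/2090 + 49930/12067) - 39596) = 1/(2723039/208430 - 39596) = 1/(-8250271241/208430) = -208430/8250271241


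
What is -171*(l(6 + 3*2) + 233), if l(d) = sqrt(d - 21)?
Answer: -39843 - 513*I ≈ -39843.0 - 513.0*I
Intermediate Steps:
l(d) = sqrt(-21 + d)
-171*(l(6 + 3*2) + 233) = -171*(sqrt(-21 + (6 + 3*2)) + 233) = -171*(sqrt(-21 + (6 + 6)) + 233) = -171*(sqrt(-21 + 12) + 233) = -171*(sqrt(-9) + 233) = -171*(3*I + 233) = -171*(233 + 3*I) = -39843 - 513*I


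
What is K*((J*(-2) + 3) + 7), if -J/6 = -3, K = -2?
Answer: 52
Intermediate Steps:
J = 18 (J = -6*(-3) = 18)
K*((J*(-2) + 3) + 7) = -2*((18*(-2) + 3) + 7) = -2*((-36 + 3) + 7) = -2*(-33 + 7) = -2*(-26) = 52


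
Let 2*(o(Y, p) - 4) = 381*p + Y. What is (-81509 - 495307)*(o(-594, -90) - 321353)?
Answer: 195420069456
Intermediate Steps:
o(Y, p) = 4 + Y/2 + 381*p/2 (o(Y, p) = 4 + (381*p + Y)/2 = 4 + (Y + 381*p)/2 = 4 + (Y/2 + 381*p/2) = 4 + Y/2 + 381*p/2)
(-81509 - 495307)*(o(-594, -90) - 321353) = (-81509 - 495307)*((4 + (½)*(-594) + (381/2)*(-90)) - 321353) = -576816*((4 - 297 - 17145) - 321353) = -576816*(-17438 - 321353) = -576816*(-338791) = 195420069456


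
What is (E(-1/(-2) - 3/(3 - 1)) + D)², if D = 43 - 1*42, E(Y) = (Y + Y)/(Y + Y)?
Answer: 4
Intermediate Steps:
E(Y) = 1 (E(Y) = (2*Y)/((2*Y)) = (2*Y)*(1/(2*Y)) = 1)
D = 1 (D = 43 - 42 = 1)
(E(-1/(-2) - 3/(3 - 1)) + D)² = (1 + 1)² = 2² = 4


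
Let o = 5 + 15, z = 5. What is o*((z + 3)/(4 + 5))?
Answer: 160/9 ≈ 17.778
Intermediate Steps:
o = 20
o*((z + 3)/(4 + 5)) = 20*((5 + 3)/(4 + 5)) = 20*(8/9) = 160/9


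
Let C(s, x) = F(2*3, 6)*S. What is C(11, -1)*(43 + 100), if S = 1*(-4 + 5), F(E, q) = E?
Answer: 858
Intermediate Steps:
S = 1 (S = 1*1 = 1)
C(s, x) = 6 (C(s, x) = (2*3)*1 = 6*1 = 6)
C(11, -1)*(43 + 100) = 6*(43 + 100) = 6*143 = 858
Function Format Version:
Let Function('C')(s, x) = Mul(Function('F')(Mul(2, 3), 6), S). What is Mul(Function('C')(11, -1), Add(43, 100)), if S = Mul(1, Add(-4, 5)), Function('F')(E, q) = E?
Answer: 858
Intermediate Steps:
S = 1 (S = Mul(1, 1) = 1)
Function('C')(s, x) = 6 (Function('C')(s, x) = Mul(Mul(2, 3), 1) = Mul(6, 1) = 6)
Mul(Function('C')(11, -1), Add(43, 100)) = Mul(6, Add(43, 100)) = Mul(6, 143) = 858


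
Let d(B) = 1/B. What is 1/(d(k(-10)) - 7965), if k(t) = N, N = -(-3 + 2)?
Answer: -1/7964 ≈ -0.00012557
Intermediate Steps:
N = 1 (N = -1*(-1) = 1)
k(t) = 1
1/(d(k(-10)) - 7965) = 1/(1/1 - 7965) = 1/(1 - 7965) = 1/(-7964) = -1/7964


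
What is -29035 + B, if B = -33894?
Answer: -62929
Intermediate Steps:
-29035 + B = -29035 - 33894 = -62929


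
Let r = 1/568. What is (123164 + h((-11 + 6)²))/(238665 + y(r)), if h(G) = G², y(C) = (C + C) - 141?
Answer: 35156076/67740817 ≈ 0.51898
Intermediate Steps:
r = 1/568 ≈ 0.0017606
y(C) = -141 + 2*C (y(C) = 2*C - 141 = -141 + 2*C)
(123164 + h((-11 + 6)²))/(238665 + y(r)) = (123164 + ((-11 + 6)²)²)/(238665 + (-141 + 2*(1/568))) = (123164 + ((-5)²)²)/(238665 + (-141 + 1/284)) = (123164 + 25²)/(238665 - 40043/284) = (123164 + 625)/(67740817/284) = 123789*(284/67740817) = 35156076/67740817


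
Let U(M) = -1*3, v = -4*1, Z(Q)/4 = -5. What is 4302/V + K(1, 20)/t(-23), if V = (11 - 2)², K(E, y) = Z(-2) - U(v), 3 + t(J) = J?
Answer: 12581/234 ≈ 53.765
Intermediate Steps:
t(J) = -3 + J
Z(Q) = -20 (Z(Q) = 4*(-5) = -20)
v = -4
U(M) = -3
K(E, y) = -17 (K(E, y) = -20 - 1*(-3) = -20 + 3 = -17)
V = 81 (V = 9² = 81)
4302/V + K(1, 20)/t(-23) = 4302/81 - 17/(-3 - 23) = 4302*(1/81) - 17/(-26) = 478/9 - 17*(-1/26) = 478/9 + 17/26 = 12581/234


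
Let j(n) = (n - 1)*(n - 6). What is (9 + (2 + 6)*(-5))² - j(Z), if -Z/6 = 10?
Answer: -3065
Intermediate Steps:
Z = -60 (Z = -6*10 = -60)
j(n) = (-1 + n)*(-6 + n)
(9 + (2 + 6)*(-5))² - j(Z) = (9 + (2 + 6)*(-5))² - (6 + (-60)² - 7*(-60)) = (9 + 8*(-5))² - (6 + 3600 + 420) = (9 - 40)² - 1*4026 = (-31)² - 4026 = 961 - 4026 = -3065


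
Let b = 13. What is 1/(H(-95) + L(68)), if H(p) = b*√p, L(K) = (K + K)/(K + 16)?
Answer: 714/7081411 - 5733*I*√95/7081411 ≈ 0.00010083 - 0.0078909*I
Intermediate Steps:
L(K) = 2*K/(16 + K) (L(K) = (2*K)/(16 + K) = 2*K/(16 + K))
H(p) = 13*√p
1/(H(-95) + L(68)) = 1/(13*√(-95) + 2*68/(16 + 68)) = 1/(13*(I*√95) + 2*68/84) = 1/(13*I*√95 + 2*68*(1/84)) = 1/(13*I*√95 + 34/21) = 1/(34/21 + 13*I*√95)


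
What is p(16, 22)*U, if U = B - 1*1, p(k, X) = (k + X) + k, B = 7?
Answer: 324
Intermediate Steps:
p(k, X) = X + 2*k (p(k, X) = (X + k) + k = X + 2*k)
U = 6 (U = 7 - 1*1 = 7 - 1 = 6)
p(16, 22)*U = (22 + 2*16)*6 = (22 + 32)*6 = 54*6 = 324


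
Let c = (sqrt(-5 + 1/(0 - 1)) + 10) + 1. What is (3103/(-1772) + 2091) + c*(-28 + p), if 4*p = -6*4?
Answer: 3039421/1772 - 34*I*sqrt(6) ≈ 1715.2 - 83.283*I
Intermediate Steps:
p = -6 (p = (-6*4)/4 = (1/4)*(-24) = -6)
c = 11 + I*sqrt(6) (c = (sqrt(-5 + 1/(-1)) + 10) + 1 = (sqrt(-5 - 1) + 10) + 1 = (sqrt(-6) + 10) + 1 = (I*sqrt(6) + 10) + 1 = (10 + I*sqrt(6)) + 1 = 11 + I*sqrt(6) ≈ 11.0 + 2.4495*I)
(3103/(-1772) + 2091) + c*(-28 + p) = (3103/(-1772) + 2091) + (11 + I*sqrt(6))*(-28 - 6) = (3103*(-1/1772) + 2091) + (11 + I*sqrt(6))*(-34) = (-3103/1772 + 2091) + (-374 - 34*I*sqrt(6)) = 3702149/1772 + (-374 - 34*I*sqrt(6)) = 3039421/1772 - 34*I*sqrt(6)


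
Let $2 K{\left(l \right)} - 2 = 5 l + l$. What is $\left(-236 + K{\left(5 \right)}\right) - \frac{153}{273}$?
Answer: $- \frac{20071}{91} \approx -220.56$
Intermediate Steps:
$K{\left(l \right)} = 1 + 3 l$ ($K{\left(l \right)} = 1 + \frac{5 l + l}{2} = 1 + \frac{6 l}{2} = 1 + 3 l$)
$\left(-236 + K{\left(5 \right)}\right) - \frac{153}{273} = \left(-236 + \left(1 + 3 \cdot 5\right)\right) - \frac{153}{273} = \left(-236 + \left(1 + 15\right)\right) - \frac{51}{91} = \left(-236 + 16\right) - \frac{51}{91} = -220 - \frac{51}{91} = - \frac{20071}{91}$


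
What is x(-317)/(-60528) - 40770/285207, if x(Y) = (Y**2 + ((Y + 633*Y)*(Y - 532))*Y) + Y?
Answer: 197778999932143/221320632 ≈ 8.9363e+5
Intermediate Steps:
x(Y) = Y + Y**2 + 634*Y**2*(-532 + Y) (x(Y) = (Y**2 + ((634*Y)*(-532 + Y))*Y) + Y = (Y**2 + (634*Y*(-532 + Y))*Y) + Y = (Y**2 + 634*Y**2*(-532 + Y)) + Y = Y + Y**2 + 634*Y**2*(-532 + Y))
x(-317)/(-60528) - 40770/285207 = -317*(1 - 337287*(-317) + 634*(-317)**2)/(-60528) - 40770/285207 = -317*(1 + 106919979 + 634*100489)*(-1/60528) - 40770*1/285207 = -317*(1 + 106919979 + 63710026)*(-1/60528) - 13590/95069 = -317*170630006*(-1/60528) - 13590/95069 = -54089711902*(-1/60528) - 13590/95069 = 27044855951/30264 - 13590/95069 = 197778999932143/221320632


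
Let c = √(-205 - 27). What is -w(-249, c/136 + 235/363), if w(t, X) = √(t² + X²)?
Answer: -√(37777448089654 + 11601480*I*√58)/24684 ≈ -249.0 - 0.00029118*I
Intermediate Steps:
c = 2*I*√58 (c = √(-232) = 2*I*√58 ≈ 15.232*I)
w(t, X) = √(X² + t²)
-w(-249, c/136 + 235/363) = -√(((2*I*√58)/136 + 235/363)² + (-249)²) = -√(((2*I*√58)*(1/136) + 235*(1/363))² + 62001) = -√((I*√58/68 + 235/363)² + 62001) = -√((235/363 + I*√58/68)² + 62001) = -√(62001 + (235/363 + I*√58/68)²)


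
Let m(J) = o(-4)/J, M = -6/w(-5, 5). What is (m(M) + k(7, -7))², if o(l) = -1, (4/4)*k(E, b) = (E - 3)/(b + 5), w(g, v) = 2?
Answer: 25/9 ≈ 2.7778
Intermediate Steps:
M = -3 (M = -6/2 = -6*½ = -3)
k(E, b) = (-3 + E)/(5 + b) (k(E, b) = (E - 3)/(b + 5) = (-3 + E)/(5 + b))
m(J) = -1/J
(m(M) + k(7, -7))² = (-1/(-3) + (-3 + 7)/(5 - 7))² = (-1*(-⅓) + 4/(-2))² = (⅓ - ½*4)² = (⅓ - 2)² = (-5/3)² = 25/9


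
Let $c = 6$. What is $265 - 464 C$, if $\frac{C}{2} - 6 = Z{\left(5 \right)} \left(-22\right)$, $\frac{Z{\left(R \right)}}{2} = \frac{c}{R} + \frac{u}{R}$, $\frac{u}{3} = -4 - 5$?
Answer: $- \frac{883987}{5} \approx -1.768 \cdot 10^{5}$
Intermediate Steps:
$u = -27$ ($u = 3 \left(-4 - 5\right) = 3 \left(-9\right) = -27$)
$Z{\left(R \right)} = - \frac{42}{R}$ ($Z{\left(R \right)} = 2 \left(\frac{6}{R} - \frac{27}{R}\right) = 2 \left(- \frac{21}{R}\right) = - \frac{42}{R}$)
$C = \frac{1908}{5}$ ($C = 12 + 2 - \frac{42}{5} \left(-22\right) = 12 + 2 \left(-42\right) \frac{1}{5} \left(-22\right) = 12 + 2 \left(\left(- \frac{42}{5}\right) \left(-22\right)\right) = 12 + 2 \cdot \frac{924}{5} = 12 + \frac{1848}{5} = \frac{1908}{5} \approx 381.6$)
$265 - 464 C = 265 - \frac{885312}{5} = - \frac{883987}{5}$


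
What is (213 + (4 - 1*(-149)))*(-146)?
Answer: -53436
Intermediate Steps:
(213 + (4 - 1*(-149)))*(-146) = (213 + (4 + 149))*(-146) = (213 + 153)*(-146) = 366*(-146) = -53436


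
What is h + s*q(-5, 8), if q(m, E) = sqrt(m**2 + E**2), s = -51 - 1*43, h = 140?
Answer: 140 - 94*sqrt(89) ≈ -746.79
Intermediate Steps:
s = -94 (s = -51 - 43 = -94)
q(m, E) = sqrt(E**2 + m**2)
h + s*q(-5, 8) = 140 - 94*sqrt(8**2 + (-5)**2) = 140 - 94*sqrt(64 + 25) = 140 - 94*sqrt(89)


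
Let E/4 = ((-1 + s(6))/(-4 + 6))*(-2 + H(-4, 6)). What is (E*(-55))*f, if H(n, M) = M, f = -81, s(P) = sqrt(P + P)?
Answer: -35640 + 71280*sqrt(3) ≈ 87821.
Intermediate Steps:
s(P) = sqrt(2)*sqrt(P) (s(P) = sqrt(2*P) = sqrt(2)*sqrt(P))
E = -8 + 16*sqrt(3) (E = 4*(((-1 + sqrt(2)*sqrt(6))/(-4 + 6))*(-2 + 6)) = 4*(((-1 + 2*sqrt(3))/2)*4) = 4*(((-1 + 2*sqrt(3))*(1/2))*4) = 4*((-1/2 + sqrt(3))*4) = 4*(-2 + 4*sqrt(3)) = -8 + 16*sqrt(3) ≈ 19.713)
(E*(-55))*f = ((-8 + 16*sqrt(3))*(-55))*(-81) = (440 - 880*sqrt(3))*(-81) = -35640 + 71280*sqrt(3)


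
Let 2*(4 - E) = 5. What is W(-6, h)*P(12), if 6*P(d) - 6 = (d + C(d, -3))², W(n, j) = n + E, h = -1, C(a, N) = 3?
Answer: -693/4 ≈ -173.25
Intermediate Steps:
E = 3/2 (E = 4 - ½*5 = 4 - 5/2 = 3/2 ≈ 1.5000)
W(n, j) = 3/2 + n (W(n, j) = n + 3/2 = 3/2 + n)
P(d) = 1 + (3 + d)²/6 (P(d) = 1 + (d + 3)²/6 = 1 + (3 + d)²/6)
W(-6, h)*P(12) = (3/2 - 6)*(1 + (3 + 12)²/6) = -9*(1 + (⅙)*15²)/2 = -9*(1 + (⅙)*225)/2 = -9*(1 + 75/2)/2 = -9/2*77/2 = -693/4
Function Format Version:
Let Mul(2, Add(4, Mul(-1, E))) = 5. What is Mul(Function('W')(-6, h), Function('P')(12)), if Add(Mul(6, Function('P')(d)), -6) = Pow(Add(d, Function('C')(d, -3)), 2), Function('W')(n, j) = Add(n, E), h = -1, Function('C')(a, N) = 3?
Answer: Rational(-693, 4) ≈ -173.25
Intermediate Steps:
E = Rational(3, 2) (E = Add(4, Mul(Rational(-1, 2), 5)) = Add(4, Rational(-5, 2)) = Rational(3, 2) ≈ 1.5000)
Function('W')(n, j) = Add(Rational(3, 2), n) (Function('W')(n, j) = Add(n, Rational(3, 2)) = Add(Rational(3, 2), n))
Function('P')(d) = Add(1, Mul(Rational(1, 6), Pow(Add(3, d), 2))) (Function('P')(d) = Add(1, Mul(Rational(1, 6), Pow(Add(d, 3), 2))) = Add(1, Mul(Rational(1, 6), Pow(Add(3, d), 2))))
Mul(Function('W')(-6, h), Function('P')(12)) = Mul(Add(Rational(3, 2), -6), Add(1, Mul(Rational(1, 6), Pow(Add(3, 12), 2)))) = Mul(Rational(-9, 2), Add(1, Mul(Rational(1, 6), Pow(15, 2)))) = Mul(Rational(-9, 2), Add(1, Mul(Rational(1, 6), 225))) = Mul(Rational(-9, 2), Add(1, Rational(75, 2))) = Mul(Rational(-9, 2), Rational(77, 2)) = Rational(-693, 4)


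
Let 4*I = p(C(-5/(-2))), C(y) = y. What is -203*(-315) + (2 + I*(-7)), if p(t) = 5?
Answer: 255753/4 ≈ 63938.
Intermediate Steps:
I = 5/4 (I = (¼)*5 = 5/4 ≈ 1.2500)
-203*(-315) + (2 + I*(-7)) = -203*(-315) + (2 + (5/4)*(-7)) = 63945 + (2 - 35/4) = 63945 - 27/4 = 255753/4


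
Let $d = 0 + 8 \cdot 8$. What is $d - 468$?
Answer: $-404$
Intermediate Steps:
$d = 64$ ($d = 0 + 64 = 64$)
$d - 468 = 64 - 468 = -404$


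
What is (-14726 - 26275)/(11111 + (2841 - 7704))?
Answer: -41001/6248 ≈ -6.5623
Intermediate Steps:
(-14726 - 26275)/(11111 + (2841 - 7704)) = -41001/(11111 - 4863) = -41001/6248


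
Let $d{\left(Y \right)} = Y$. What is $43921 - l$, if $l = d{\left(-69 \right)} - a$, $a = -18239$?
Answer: $25751$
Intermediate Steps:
$l = 18170$ ($l = -69 - -18239 = -69 + 18239 = 18170$)
$43921 - l = 43921 - 18170 = 25751$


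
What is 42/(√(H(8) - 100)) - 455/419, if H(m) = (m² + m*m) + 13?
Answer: -455/419 + 42*√41/41 ≈ 5.4734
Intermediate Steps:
H(m) = 13 + 2*m² (H(m) = (m² + m²) + 13 = 2*m² + 13 = 13 + 2*m²)
42/(√(H(8) - 100)) - 455/419 = 42/(√((13 + 2*8²) - 100)) - 455/419 = 42/(√((13 + 2*64) - 100)) - 455*1/419 = 42/(√((13 + 128) - 100)) - 455/419 = 42/(√(141 - 100)) - 455/419 = 42/(√41) - 455/419 = 42*(√41/41) - 455/419 = 42*√41/41 - 455/419 = -455/419 + 42*√41/41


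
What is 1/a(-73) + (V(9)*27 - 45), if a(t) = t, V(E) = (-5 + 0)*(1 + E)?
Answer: -101836/73 ≈ -1395.0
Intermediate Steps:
V(E) = -5 - 5*E (V(E) = -5*(1 + E) = -5 - 5*E)
1/a(-73) + (V(9)*27 - 45) = 1/(-73) + ((-5 - 5*9)*27 - 45) = -1/73 + ((-5 - 45)*27 - 45) = -1/73 + (-50*27 - 45) = -1/73 + (-1350 - 45) = -1/73 - 1395 = -101836/73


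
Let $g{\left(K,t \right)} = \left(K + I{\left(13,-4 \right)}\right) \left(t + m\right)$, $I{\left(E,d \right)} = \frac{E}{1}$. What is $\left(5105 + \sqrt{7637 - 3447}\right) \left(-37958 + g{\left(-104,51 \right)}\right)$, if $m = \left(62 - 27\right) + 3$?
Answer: $-235120985 - 46057 \sqrt{4190} \approx -2.381 \cdot 10^{8}$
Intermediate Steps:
$m = 38$ ($m = 35 + 3 = 38$)
$I{\left(E,d \right)} = E$ ($I{\left(E,d \right)} = E 1 = E$)
$g{\left(K,t \right)} = \left(13 + K\right) \left(38 + t\right)$ ($g{\left(K,t \right)} = \left(K + 13\right) \left(t + 38\right) = \left(13 + K\right) \left(38 + t\right)$)
$\left(5105 + \sqrt{7637 - 3447}\right) \left(-37958 + g{\left(-104,51 \right)}\right) = \left(5105 + \sqrt{7637 - 3447}\right) \left(-37958 + \left(494 + 13 \cdot 51 + 38 \left(-104\right) - 5304\right)\right) = \left(5105 + \sqrt{4190}\right) \left(-37958 + \left(494 + 663 - 3952 - 5304\right)\right) = \left(5105 + \sqrt{4190}\right) \left(-37958 - 8099\right) = \left(5105 + \sqrt{4190}\right) \left(-46057\right) = -235120985 - 46057 \sqrt{4190}$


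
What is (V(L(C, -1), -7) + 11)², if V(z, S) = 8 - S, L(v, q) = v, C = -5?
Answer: 676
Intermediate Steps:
(V(L(C, -1), -7) + 11)² = ((8 - 1*(-7)) + 11)² = ((8 + 7) + 11)² = (15 + 11)² = 26² = 676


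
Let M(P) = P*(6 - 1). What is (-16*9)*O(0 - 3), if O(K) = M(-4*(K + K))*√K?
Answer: -17280*I*√3 ≈ -29930.0*I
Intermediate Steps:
M(P) = 5*P (M(P) = P*5 = 5*P)
O(K) = -40*K^(3/2) (O(K) = (5*(-4*(K + K)))*√K = (5*(-8*K))*√K = (-40*K)*√K = -40*K^(3/2))
(-16*9)*O(0 - 3) = (-16*9)*(-40*(0 - 3)^(3/2)) = -(-5760)*(-3)^(3/2) = -(-5760)*(-3*I*√3) = -17280*I*√3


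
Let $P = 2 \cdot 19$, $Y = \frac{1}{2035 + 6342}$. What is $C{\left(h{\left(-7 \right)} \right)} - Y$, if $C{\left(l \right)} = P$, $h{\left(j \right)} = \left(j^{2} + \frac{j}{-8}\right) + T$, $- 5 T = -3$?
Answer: $\frac{318325}{8377} \approx 38.0$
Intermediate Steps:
$T = \frac{3}{5}$ ($T = \left(- \frac{1}{5}\right) \left(-3\right) = \frac{3}{5} \approx 0.6$)
$Y = \frac{1}{8377} \approx 0.00011937$
$h{\left(j \right)} = \frac{3}{5} + j^{2} - \frac{j}{8}$ ($h{\left(j \right)} = \left(j^{2} + \frac{j}{-8}\right) + \frac{3}{5} = \left(j^{2} - \frac{j}{8}\right) + \frac{3}{5} = \frac{3}{5} + j^{2} - \frac{j}{8}$)
$P = 38$
$C{\left(l \right)} = 38$
$C{\left(h{\left(-7 \right)} \right)} - Y = 38 - \frac{1}{8377} = \frac{318325}{8377}$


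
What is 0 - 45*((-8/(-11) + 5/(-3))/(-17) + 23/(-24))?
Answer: 60795/1496 ≈ 40.638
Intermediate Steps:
0 - 45*((-8/(-11) + 5/(-3))/(-17) + 23/(-24)) = 0 - 45*((-8*(-1/11) + 5*(-⅓))*(-1/17) + 23*(-1/24)) = 0 - 45*((8/11 - 5/3)*(-1/17) - 23/24) = 0 - 45*(-31/33*(-1/17) - 23/24) = 0 - 45*(31/561 - 23/24) = 0 - 45*(-1351/1496) = 0 + 60795/1496 = 60795/1496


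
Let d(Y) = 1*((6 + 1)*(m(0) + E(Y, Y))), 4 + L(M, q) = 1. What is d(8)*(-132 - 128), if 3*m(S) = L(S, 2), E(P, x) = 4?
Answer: -5460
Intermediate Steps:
L(M, q) = -3 (L(M, q) = -4 + 1 = -3)
m(S) = -1 (m(S) = (1/3)*(-3) = -1)
d(Y) = 21 (d(Y) = 1*((6 + 1)*(-1 + 4)) = 1*(7*3) = 1*21 = 21)
d(8)*(-132 - 128) = 21*(-132 - 128) = 21*(-260) = -5460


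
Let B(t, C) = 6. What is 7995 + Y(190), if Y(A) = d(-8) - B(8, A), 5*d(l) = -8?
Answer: 39937/5 ≈ 7987.4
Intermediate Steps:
d(l) = -8/5 (d(l) = (⅕)*(-8) = -8/5)
Y(A) = -38/5 (Y(A) = -8/5 - 1*6 = -8/5 - 6 = -38/5)
7995 + Y(190) = 7995 - 38/5 = 39937/5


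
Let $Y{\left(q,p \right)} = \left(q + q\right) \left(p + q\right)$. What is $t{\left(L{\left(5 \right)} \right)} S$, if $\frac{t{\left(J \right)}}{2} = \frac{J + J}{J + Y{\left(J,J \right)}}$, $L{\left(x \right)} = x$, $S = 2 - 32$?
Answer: $- \frac{40}{7} \approx -5.7143$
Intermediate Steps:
$S = -30$ ($S = 2 - 32 = -30$)
$Y{\left(q,p \right)} = 2 q \left(p + q\right)$
$t{\left(J \right)} = \frac{4 J}{J + 4 J^{2}}$ ($t{\left(J \right)} = 2 \frac{J + J}{J + 2 J \left(J + J\right)} = 2 \frac{2 J}{J + 2 J 2 J} = 2 \frac{2 J}{J + 4 J^{2}} = \frac{4 J}{J + 4 J^{2}}$)
$t{\left(L{\left(5 \right)} \right)} S = \frac{4}{1 + 4 \cdot 5} \left(-30\right) = \frac{4}{1 + 20} \left(-30\right) = \frac{4}{21} \left(-30\right) = - \frac{40}{7}$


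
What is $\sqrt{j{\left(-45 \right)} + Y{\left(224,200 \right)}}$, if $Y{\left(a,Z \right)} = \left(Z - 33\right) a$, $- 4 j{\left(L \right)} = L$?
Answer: $\frac{11 \sqrt{1237}}{2} \approx 193.44$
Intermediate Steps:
$j{\left(L \right)} = - \frac{L}{4}$
$Y{\left(a,Z \right)} = a \left(-33 + Z\right)$ ($Y{\left(a,Z \right)} = \left(-33 + Z\right) a = a \left(-33 + Z\right)$)
$\sqrt{j{\left(-45 \right)} + Y{\left(224,200 \right)}} = \sqrt{\left(- \frac{1}{4}\right) \left(-45\right) + 224 \left(-33 + 200\right)} = \sqrt{\frac{45}{4} + 224 \cdot 167} = \sqrt{\frac{45}{4} + 37408} = \sqrt{\frac{149677}{4}} = \frac{11 \sqrt{1237}}{2}$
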